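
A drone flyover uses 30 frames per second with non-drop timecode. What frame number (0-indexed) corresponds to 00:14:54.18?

frame 26838

Total seconds to the label: (0 × 3600 + 14 × 60 + 54) = 894.
Frame index = 894 × 30 + 18 = 26838.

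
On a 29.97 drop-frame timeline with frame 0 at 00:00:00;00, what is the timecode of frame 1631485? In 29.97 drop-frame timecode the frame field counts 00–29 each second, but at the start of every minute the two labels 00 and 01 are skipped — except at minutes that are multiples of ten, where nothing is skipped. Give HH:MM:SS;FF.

Each 10-minute DF block holds 10 × 60 × 30 − 9 × 2 = 17982 frames. 1631485 ÷ 17982 → 90 full blocks, remainder 13105.
Within the partial block the first minute is 1800 frames and each further minute 1798, so 7 further minute boundaries passed. Total skipped labels = 18 × 90 + 2 × 7 = 1634.
Non-drop label index = 1631485 + 1634 = 1633119; at 30 labels/s that is 15:07:17:09, i.e. DF 15:07:17;09.

15:07:17;09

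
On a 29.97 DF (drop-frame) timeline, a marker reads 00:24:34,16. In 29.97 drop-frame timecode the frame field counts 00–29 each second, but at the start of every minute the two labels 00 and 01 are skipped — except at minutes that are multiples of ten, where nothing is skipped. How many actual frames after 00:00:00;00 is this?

44192

As if non-drop at 30 labels/s: (0 × 3600 + 24 × 60 + 34) × 30 + 16 = 44236.
Minute boundaries passed: 24; those not divisible by 10: 24 − 2 = 22; dropped labels = 2 × 22 = 44.
Actual frame index = 44236 − 44 = 44192.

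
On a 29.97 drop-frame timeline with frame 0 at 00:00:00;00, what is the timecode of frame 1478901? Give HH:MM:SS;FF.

13:42:26;01

Each 10-minute DF block holds 10 × 60 × 30 − 9 × 2 = 17982 frames. 1478901 ÷ 17982 → 82 full blocks, remainder 4377.
Within the partial block the first minute is 1800 frames and each further minute 1798, so 2 further minute boundaries passed. Total skipped labels = 18 × 82 + 2 × 2 = 1480.
Non-drop label index = 1478901 + 1480 = 1480381; at 30 labels/s that is 13:42:26:01, i.e. DF 13:42:26;01.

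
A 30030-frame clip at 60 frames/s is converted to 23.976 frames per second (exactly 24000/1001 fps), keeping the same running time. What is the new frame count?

Target frames = source frames × (target rate / source rate) = 30030 × (24000/1001)/(60) = 30030 × 400/1001 = 12000.

12000 frames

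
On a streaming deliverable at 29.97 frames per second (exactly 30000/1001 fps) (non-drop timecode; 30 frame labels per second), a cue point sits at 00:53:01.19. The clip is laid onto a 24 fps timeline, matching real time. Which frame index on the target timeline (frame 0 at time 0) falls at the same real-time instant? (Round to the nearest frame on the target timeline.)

frame 76436

Source frame index: (0×3600 + 53×60 + 1) × 30 + 19 = 95449.
Real time: 95449 / (30000/1001) = 95544449/30000 s.
Target frame: (95544449/30000) × (24) = 95544449/1250 ≈ 76435.559 → 76436.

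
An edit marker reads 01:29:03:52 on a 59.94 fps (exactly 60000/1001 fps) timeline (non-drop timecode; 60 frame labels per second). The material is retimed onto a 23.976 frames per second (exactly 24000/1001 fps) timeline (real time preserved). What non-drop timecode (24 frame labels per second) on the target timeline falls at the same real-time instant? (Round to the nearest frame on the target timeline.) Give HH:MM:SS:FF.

01:29:03:21

Source frame index: (1×3600 + 29×60 + 3) × 60 + 52 = 320632.
Real time: 320632 / (60000/1001) = 40119079/7500 s.
Target frame: (40119079/7500) × (24000/1001) = 641264/5 ≈ 128252.800 → 128253.
At 24 labels/s: frame 128253 → 01:29:03:21.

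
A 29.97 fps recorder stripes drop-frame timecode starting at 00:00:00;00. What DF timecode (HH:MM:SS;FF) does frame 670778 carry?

Ten DF minutes hold 17982 frames, so frame 670778 lies in block 37 (frames 665334–683315) with 5444 frames into that block.
The block's first minute is 1800 frames and the rest 1798 each; 5444 frames reaches minute 3, so 37 × 18 + 3 × 2 = 672 labels have been skipped so far.
Adding those back, label number 670778 + 672 = 671450 at 30 labels/s is 22381 s + 20 f = 6 h 13 min 1 s frame 20, i.e. 06:13:01;20.

06:13:01;20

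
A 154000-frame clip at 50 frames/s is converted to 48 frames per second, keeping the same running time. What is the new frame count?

Target frames = source frames × (target rate / source rate) = 154000 × (48)/(50) = 154000 × 24/25 = 147840.

147840 frames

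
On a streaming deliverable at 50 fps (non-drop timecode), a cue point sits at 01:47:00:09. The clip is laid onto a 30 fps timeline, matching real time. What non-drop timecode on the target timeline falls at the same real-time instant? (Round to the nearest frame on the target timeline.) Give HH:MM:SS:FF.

Source frame index: (1×3600 + 47×60 + 0) × 50 + 9 = 321009.
Real time: 321009 / (50) = 321009/50 s.
Target frame: (321009/50) × (30) = 963027/5 ≈ 192605.400 → 192605.
At 30 labels/s: frame 192605 → 01:47:00:05.

01:47:00:05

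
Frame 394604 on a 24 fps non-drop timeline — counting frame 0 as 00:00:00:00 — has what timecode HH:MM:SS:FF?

394604 ÷ 24 = 16441 full seconds, remainder 20 frames.
16441 s = 4 h 34 min 1 s.
Timecode: 04:34:01:20.

04:34:01:20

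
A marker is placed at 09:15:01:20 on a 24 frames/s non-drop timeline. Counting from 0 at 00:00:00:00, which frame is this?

Total seconds to the label: (9 × 3600 + 15 × 60 + 1) = 33301.
Frame index = 33301 × 24 + 20 = 799244.

799244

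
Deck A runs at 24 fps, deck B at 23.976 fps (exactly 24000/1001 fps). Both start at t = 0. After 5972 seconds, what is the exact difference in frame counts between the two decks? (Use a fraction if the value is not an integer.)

143328/1001 frames

A emits 24 × 5972 = 143328 frames; B emits 24000/1001 × 5972 = 143328000/1001.
Difference = 143328/1001 frames (≈ 143.1848); B is behind A.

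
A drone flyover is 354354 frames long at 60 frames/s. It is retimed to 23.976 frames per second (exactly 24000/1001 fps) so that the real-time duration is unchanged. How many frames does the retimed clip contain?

Target frames = source frames × (target rate / source rate) = 354354 × (24000/1001)/(60) = 354354 × 400/1001 = 141600.

141600 frames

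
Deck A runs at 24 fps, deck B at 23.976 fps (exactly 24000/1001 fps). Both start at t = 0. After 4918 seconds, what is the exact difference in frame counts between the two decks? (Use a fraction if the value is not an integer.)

A emits 24 × 4918 = 118032 frames; B emits 24000/1001 × 4918 = 118032000/1001.
Difference = 118032/1001 frames (≈ 117.9141); B is behind A.

118032/1001 frames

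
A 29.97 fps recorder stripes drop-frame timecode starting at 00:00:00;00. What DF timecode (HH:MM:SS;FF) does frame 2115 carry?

00:01:10;17

Each 10-minute DF block holds 10 × 60 × 30 − 9 × 2 = 17982 frames. 2115 ÷ 17982 → 0 full blocks, remainder 2115.
Within the partial block the first minute is 1800 frames and each further minute 1798, so 1 further minute boundary passed. Total skipped labels = 18 × 0 + 2 × 1 = 2.
Non-drop label index = 2115 + 2 = 2117; at 30 labels/s that is 00:01:10:17, i.e. DF 00:01:10;17.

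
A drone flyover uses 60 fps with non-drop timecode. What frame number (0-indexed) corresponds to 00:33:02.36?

frame 118956

Total seconds to the label: (0 × 3600 + 33 × 60 + 2) = 1982.
Frame index = 1982 × 60 + 36 = 118956.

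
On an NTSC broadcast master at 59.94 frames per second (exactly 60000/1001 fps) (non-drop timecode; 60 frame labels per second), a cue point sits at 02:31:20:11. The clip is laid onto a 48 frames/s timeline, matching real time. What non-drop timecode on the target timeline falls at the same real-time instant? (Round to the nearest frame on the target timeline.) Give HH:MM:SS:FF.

02:31:29:13

Source frame index: (2×3600 + 31×60 + 20) × 60 + 11 = 544811.
Real time: 544811 / (60000/1001) = 545355811/60000 s.
Target frame: (545355811/60000) × (48) = 545355811/1250 ≈ 436284.649 → 436285.
At 48 labels/s: frame 436285 → 02:31:29:13.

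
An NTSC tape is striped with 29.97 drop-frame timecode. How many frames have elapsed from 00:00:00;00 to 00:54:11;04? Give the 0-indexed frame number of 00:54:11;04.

As if non-drop at 30 labels/s: (0 × 3600 + 54 × 60 + 11) × 30 + 4 = 97534.
Minute boundaries passed: 54; those not divisible by 10: 54 − 5 = 49; dropped labels = 2 × 49 = 98.
Actual frame index = 97534 − 98 = 97436.

97436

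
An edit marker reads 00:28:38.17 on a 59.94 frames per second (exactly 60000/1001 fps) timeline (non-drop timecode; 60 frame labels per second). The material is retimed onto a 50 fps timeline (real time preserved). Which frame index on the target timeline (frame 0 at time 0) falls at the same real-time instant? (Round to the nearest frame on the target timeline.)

Source frame index: (0×3600 + 28×60 + 38) × 60 + 17 = 103097.
Real time: 103097 / (60000/1001) = 103200097/60000 s.
Target frame: (103200097/60000) × (50) = 103200097/1200 ≈ 86000.081 → 86000.

frame 86000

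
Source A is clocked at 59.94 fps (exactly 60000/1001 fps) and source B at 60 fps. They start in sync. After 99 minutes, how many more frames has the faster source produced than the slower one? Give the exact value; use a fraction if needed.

32400/91 frames

99 min = 5940 s.
A emits 60000/1001 × 5940 = 32400000/91 frames; B emits 60 × 5940 = 356400.
Difference = 32400/91 frames (≈ 356.0440); B is ahead of A.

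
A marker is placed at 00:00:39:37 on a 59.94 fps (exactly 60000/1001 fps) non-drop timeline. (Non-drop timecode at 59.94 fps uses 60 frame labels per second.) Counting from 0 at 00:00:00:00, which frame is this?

Total seconds to the label: (0 × 3600 + 0 × 60 + 39) = 39.
Frame index = 39 × 60 + 37 = 2377.

frame 2377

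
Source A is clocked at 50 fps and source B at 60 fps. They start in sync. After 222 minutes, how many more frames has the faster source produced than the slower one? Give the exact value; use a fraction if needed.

133200 frames

222 min = 13320 s.
A emits 50 × 13320 = 666000 frames; B emits 60 × 13320 = 799200.
Difference = 133200 frames; B is ahead of A.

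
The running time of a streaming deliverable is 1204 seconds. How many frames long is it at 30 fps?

Frames = 1204 × 30 = 36120.

36120 frames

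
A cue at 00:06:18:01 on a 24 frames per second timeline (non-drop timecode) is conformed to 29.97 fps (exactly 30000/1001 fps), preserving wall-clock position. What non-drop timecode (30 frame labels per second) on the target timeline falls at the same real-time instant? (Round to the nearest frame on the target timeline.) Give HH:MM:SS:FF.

00:06:17:20

Source frame index: (0×3600 + 6×60 + 18) × 24 + 1 = 9073.
Real time: 9073 / (24) = 9073/24 s.
Target frame: (9073/24) × (30000/1001) = 11341250/1001 ≈ 11329.920 → 11330.
At 30 labels/s: frame 11330 → 00:06:17:20.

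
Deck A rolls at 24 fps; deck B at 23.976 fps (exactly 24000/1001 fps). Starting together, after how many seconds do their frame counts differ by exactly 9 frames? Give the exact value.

The gap grows by |24000/1001 − 24| = 24/1001 frames per second.
Time for a 9-frame gap: 9 ÷ (24/1001) = 375.375 s.

375.375 seconds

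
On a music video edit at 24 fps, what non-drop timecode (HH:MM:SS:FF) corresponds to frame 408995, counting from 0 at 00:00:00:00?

408995 ÷ 24 = 17041 full seconds, remainder 11 frames.
17041 s = 4 h 44 min 1 s.
Timecode: 04:44:01:11.

04:44:01:11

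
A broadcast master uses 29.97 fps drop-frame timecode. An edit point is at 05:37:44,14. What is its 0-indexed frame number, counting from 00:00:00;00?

Complete 10-minute blocks: 33, each 17982 frames → 593406.
Remaining 7 whole minutes in the current block: 1800 + 6 × 1798 = 12588 frames.
Within the current minute: 44 × 30 + 14 − 2 = 1332 (labels ;00/;01 skipped at this minute). Total = 593406 + 12588 + 1332 = 607326.

607326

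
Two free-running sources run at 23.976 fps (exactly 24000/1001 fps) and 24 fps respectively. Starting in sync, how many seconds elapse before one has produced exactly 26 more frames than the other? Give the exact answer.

13013/12 seconds

The gap grows by |24 − 24000/1001| = 24/1001 frames per second.
Time for a 26-frame gap: 26 ÷ (24/1001) = 13013/12 s.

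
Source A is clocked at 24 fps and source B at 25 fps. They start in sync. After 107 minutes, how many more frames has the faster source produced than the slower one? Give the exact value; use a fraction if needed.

6420 frames

107 min = 6420 s.
A emits 24 × 6420 = 154080 frames; B emits 25 × 6420 = 160500.
Difference = 6420 frames; B is ahead of A.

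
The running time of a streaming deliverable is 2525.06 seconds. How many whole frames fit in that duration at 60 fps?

Frames = 2525.06 × 60 = 757518/5 ≈ 151503.6000.
Complete frames: 151503.

151503 frames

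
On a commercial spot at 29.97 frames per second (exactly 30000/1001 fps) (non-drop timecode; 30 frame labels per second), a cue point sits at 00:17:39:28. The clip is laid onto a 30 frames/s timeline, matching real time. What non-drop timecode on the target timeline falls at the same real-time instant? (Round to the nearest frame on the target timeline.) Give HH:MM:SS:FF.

Source frame index: (0×3600 + 17×60 + 39) × 30 + 28 = 31798.
Real time: 31798 / (30000/1001) = 15914899/15000 s.
Target frame: (15914899/15000) × (30) = 15914899/500 ≈ 31829.798 → 31830.
At 30 labels/s: frame 31830 → 00:17:41:00.

00:17:41:00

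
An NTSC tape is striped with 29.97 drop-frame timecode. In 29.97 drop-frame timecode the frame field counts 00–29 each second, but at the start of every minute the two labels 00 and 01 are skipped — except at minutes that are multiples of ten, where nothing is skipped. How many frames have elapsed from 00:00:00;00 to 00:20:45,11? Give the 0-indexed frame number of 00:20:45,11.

Complete 10-minute blocks: 2, each 17982 frames → 35964.
Remaining 0 whole minutes in the current block: 0 frames.
Within the current minute: 45 × 30 + 11 = 1361. Total = 35964 + 0 + 1361 = 37325.

37325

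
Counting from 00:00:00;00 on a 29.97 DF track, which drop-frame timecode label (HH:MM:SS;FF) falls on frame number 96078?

00:53:25;24

Each 10-minute DF block holds 10 × 60 × 30 − 9 × 2 = 17982 frames. 96078 ÷ 17982 → 5 full blocks, remainder 6168.
Within the partial block the first minute is 1800 frames and each further minute 1798, so 3 further minute boundaries passed. Total skipped labels = 18 × 5 + 2 × 3 = 96.
Non-drop label index = 96078 + 96 = 96174; at 30 labels/s that is 00:53:25:24, i.e. DF 00:53:25;24.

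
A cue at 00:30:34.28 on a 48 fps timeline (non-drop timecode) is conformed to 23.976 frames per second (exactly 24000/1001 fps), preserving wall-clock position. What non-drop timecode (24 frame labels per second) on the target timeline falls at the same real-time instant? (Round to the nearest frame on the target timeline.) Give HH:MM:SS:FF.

Source frame index: (0×3600 + 30×60 + 34) × 48 + 28 = 88060.
Real time: 88060 / (48) = 22015/12 s.
Target frame: (22015/12) × (24000/1001) = 6290000/143 ≈ 43986.014 → 43986.
At 24 labels/s: frame 43986 → 00:30:32:18.

00:30:32:18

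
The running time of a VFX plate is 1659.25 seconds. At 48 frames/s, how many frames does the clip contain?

79644 frames

Frames = 1659.25 × 48 = 79644.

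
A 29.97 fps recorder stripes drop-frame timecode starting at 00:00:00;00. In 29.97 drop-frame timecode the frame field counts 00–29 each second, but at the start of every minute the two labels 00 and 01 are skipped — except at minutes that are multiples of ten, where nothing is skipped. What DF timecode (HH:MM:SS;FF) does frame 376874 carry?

Ten DF minutes hold 17982 frames, so frame 376874 lies in block 20 (frames 359640–377621) with 17234 frames into that block.
The block's first minute is 1800 frames and the rest 1798 each; 17234 frames reaches minute 9, so 20 × 18 + 9 × 2 = 378 labels have been skipped so far.
Adding those back, label number 376874 + 378 = 377252 at 30 labels/s is 12575 s + 2 f = 3 h 29 min 35 s frame 2, i.e. 03:29:35;02.

03:29:35;02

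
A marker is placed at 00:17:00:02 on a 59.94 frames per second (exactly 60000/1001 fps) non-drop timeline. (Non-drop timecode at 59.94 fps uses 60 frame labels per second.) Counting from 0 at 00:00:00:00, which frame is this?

Total seconds to the label: (0 × 3600 + 17 × 60 + 0) = 1020.
Frame index = 1020 × 60 + 2 = 61202.

61202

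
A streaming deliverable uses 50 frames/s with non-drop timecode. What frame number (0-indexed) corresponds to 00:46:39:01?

Total seconds to the label: (0 × 3600 + 46 × 60 + 39) = 2799.
Frame index = 2799 × 50 + 1 = 139951.

139951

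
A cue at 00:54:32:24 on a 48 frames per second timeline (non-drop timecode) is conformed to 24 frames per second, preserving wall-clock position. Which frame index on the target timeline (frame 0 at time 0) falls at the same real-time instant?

Source frame index: (0×3600 + 54×60 + 32) × 48 + 24 = 157080.
Real time: 157080 / (48) = 6545/2 s.
Target frame: (6545/2) × (24) = 78540.

frame 78540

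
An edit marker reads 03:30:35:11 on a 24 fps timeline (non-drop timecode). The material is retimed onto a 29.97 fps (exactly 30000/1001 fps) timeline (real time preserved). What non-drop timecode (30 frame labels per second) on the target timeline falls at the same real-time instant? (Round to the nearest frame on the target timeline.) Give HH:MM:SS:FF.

Source frame index: (3×3600 + 30×60 + 35) × 24 + 11 = 303251.
Real time: 303251 / (24) = 303251/24 s.
Target frame: (303251/24) × (30000/1001) = 29158750/77 ≈ 378685.065 → 378685.
At 30 labels/s: frame 378685 → 03:30:22:25.

03:30:22:25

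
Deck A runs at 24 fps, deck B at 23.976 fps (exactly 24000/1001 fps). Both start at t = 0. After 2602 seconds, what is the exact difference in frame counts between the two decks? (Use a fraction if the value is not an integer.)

A emits 24 × 2602 = 62448 frames; B emits 24000/1001 × 2602 = 62448000/1001.
Difference = 62448/1001 frames (≈ 62.3856); B is behind A.

62448/1001 frames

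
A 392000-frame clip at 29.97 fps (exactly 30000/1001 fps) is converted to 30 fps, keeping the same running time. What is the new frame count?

Target frames = source frames × (target rate / source rate) = 392000 × (30)/(30000/1001) = 392000 × 1001/1000 = 392392.

392392 frames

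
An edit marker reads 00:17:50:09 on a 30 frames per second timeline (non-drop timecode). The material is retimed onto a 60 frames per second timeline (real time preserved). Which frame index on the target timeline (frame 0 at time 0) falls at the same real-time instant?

Source frame index: (0×3600 + 17×60 + 50) × 30 + 9 = 32109.
Real time: 32109 / (30) = 10703/10 s.
Target frame: (10703/10) × (60) = 64218.

frame 64218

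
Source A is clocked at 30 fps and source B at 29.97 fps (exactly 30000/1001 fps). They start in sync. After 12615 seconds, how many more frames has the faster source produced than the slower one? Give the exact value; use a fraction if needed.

A emits 30 × 12615 = 378450 frames; B emits 30000/1001 × 12615 = 378450000/1001.
Difference = 378450/1001 frames (≈ 378.0719); B is behind A.

378450/1001 frames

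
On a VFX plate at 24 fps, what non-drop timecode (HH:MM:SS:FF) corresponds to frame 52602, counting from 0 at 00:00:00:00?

52602 ÷ 24 = 2191 full seconds, remainder 18 frames.
2191 s = 0 h 36 min 31 s.
Timecode: 00:36:31:18.

00:36:31:18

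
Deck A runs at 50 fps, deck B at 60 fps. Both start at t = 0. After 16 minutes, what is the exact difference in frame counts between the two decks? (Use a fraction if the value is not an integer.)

16 min = 960 s.
A emits 50 × 960 = 48000 frames; B emits 60 × 960 = 57600.
Difference = 9600 frames; B is ahead of A.

9600 frames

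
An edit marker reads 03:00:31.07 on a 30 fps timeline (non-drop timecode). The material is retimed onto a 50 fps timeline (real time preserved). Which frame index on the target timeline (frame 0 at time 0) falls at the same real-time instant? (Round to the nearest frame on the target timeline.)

Source frame index: (3×3600 + 0×60 + 31) × 30 + 7 = 324937.
Real time: 324937 / (30) = 324937/30 s.
Target frame: (324937/30) × (50) = 1624685/3 ≈ 541561.667 → 541562.

frame 541562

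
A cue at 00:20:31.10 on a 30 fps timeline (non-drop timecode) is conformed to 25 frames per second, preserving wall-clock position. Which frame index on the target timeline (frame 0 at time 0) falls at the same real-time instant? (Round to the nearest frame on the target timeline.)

frame 30783

Source frame index: (0×3600 + 20×60 + 31) × 30 + 10 = 36940.
Real time: 36940 / (30) = 3694/3 s.
Target frame: (3694/3) × (25) = 92350/3 ≈ 30783.333 → 30783.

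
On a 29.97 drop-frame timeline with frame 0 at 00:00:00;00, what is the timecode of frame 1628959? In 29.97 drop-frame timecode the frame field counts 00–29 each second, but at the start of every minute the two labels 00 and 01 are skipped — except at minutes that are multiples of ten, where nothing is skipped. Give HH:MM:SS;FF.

Each 10-minute DF block holds 10 × 60 × 30 − 9 × 2 = 17982 frames. 1628959 ÷ 17982 → 90 full blocks, remainder 10579.
Within the partial block the first minute is 1800 frames and each further minute 1798, so 5 further minute boundaries passed. Total skipped labels = 18 × 90 + 2 × 5 = 1630.
Non-drop label index = 1628959 + 1630 = 1630589; at 30 labels/s that is 15:05:52:29, i.e. DF 15:05:52;29.

15:05:52;29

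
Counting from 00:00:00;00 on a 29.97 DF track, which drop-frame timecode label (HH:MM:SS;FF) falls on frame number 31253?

Ten DF minutes hold 17982 frames, so frame 31253 lies in block 1 (frames 17982–35963) with 13271 frames into that block.
The block's first minute is 1800 frames and the rest 1798 each; 13271 frames reaches minute 7, so 1 × 18 + 7 × 2 = 32 labels have been skipped so far.
Adding those back, label number 31253 + 32 = 31285 at 30 labels/s is 1042 s + 25 f = 0 h 17 min 22 s frame 25, i.e. 00:17:22;25.

00:17:22;25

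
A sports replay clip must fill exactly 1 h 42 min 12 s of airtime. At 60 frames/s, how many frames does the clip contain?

367920 frames

1 h 42 min 12 s = 6132 s.
Frames = 6132 × 60 = 367920.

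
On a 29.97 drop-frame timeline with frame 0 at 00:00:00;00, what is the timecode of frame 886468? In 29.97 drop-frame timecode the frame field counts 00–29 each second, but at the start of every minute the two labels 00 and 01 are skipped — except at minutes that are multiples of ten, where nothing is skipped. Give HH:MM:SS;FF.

Ten DF minutes hold 17982 frames, so frame 886468 lies in block 49 (frames 881118–899099) with 5350 frames into that block.
The block's first minute is 1800 frames and the rest 1798 each; 5350 frames reaches minute 2, so 49 × 18 + 2 × 2 = 886 labels have been skipped so far.
Adding those back, label number 886468 + 886 = 887354 at 30 labels/s is 29578 s + 14 f = 8 h 12 min 58 s frame 14, i.e. 08:12:58;14.

08:12:58;14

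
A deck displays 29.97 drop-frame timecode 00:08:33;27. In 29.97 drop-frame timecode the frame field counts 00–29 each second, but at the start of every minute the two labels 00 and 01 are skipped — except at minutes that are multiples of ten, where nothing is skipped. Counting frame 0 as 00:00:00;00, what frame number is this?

Complete 10-minute blocks: 0, each 17982 frames → 0.
Remaining 8 whole minutes in the current block: 1800 + 7 × 1798 = 14386 frames.
Within the current minute: 33 × 30 + 27 − 2 = 1015 (labels ;00/;01 skipped at this minute). Total = 0 + 14386 + 1015 = 15401.

15401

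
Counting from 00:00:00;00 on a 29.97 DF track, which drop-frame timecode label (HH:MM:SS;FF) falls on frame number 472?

00:00:15;22

Ten DF minutes hold 17982 frames, so frame 472 lies in block 0 (frames 0–17981) with 472 frames into that block.
The block's first minute is 1800 frames and the rest 1798 each; 472 frames reaches minute 0, so 0 × 18 + 0 × 2 = 0 labels have been skipped so far.
Adding those back, label number 472 + 0 = 472 at 30 labels/s is 15 s + 22 f = 0 h 0 min 15 s frame 22, i.e. 00:00:15;22.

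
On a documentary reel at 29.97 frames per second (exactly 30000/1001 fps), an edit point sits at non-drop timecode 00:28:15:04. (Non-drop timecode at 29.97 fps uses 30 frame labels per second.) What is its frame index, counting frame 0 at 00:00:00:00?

50854

Total seconds to the label: (0 × 3600 + 28 × 60 + 15) = 1695.
Frame index = 1695 × 30 + 4 = 50854.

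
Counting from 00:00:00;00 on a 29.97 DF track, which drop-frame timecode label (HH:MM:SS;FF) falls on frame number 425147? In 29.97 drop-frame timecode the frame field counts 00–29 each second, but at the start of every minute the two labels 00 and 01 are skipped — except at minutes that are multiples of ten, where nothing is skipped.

Each 10-minute DF block holds 10 × 60 × 30 − 9 × 2 = 17982 frames. 425147 ÷ 17982 → 23 full blocks, remainder 11561.
Within the partial block the first minute is 1800 frames and each further minute 1798, so 6 further minute boundaries passed. Total skipped labels = 18 × 23 + 2 × 6 = 426.
Non-drop label index = 425147 + 426 = 425573; at 30 labels/s that is 03:56:25:23, i.e. DF 03:56:25;23.

03:56:25;23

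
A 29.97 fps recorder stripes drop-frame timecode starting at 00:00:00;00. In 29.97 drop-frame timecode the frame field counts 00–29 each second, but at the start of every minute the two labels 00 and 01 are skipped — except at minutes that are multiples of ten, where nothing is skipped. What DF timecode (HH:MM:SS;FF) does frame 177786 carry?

Ten DF minutes hold 17982 frames, so frame 177786 lies in block 9 (frames 161838–179819) with 15948 frames into that block.
The block's first minute is 1800 frames and the rest 1798 each; 15948 frames reaches minute 8, so 9 × 18 + 8 × 2 = 178 labels have been skipped so far.
Adding those back, label number 177786 + 178 = 177964 at 30 labels/s is 5932 s + 4 f = 1 h 38 min 52 s frame 4, i.e. 01:38:52;04.

01:38:52;04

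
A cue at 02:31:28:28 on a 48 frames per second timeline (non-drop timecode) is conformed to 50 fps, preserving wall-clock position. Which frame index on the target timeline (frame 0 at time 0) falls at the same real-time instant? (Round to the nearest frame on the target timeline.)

frame 454429

Source frame index: (2×3600 + 31×60 + 28) × 48 + 28 = 436252.
Real time: 436252 / (48) = 109063/12 s.
Target frame: (109063/12) × (50) = 2726575/6 ≈ 454429.167 → 454429.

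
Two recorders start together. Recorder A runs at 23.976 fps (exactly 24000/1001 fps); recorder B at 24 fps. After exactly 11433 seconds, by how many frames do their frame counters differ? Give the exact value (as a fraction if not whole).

A emits 24000/1001 × 11433 = 274392000/1001 frames; B emits 24 × 11433 = 274392.
Difference = 274392/1001 frames (≈ 274.1179); B is ahead of A.

274392/1001 frames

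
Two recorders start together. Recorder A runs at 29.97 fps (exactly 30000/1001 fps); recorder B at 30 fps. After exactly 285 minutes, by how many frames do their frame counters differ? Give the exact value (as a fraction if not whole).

513000/1001 frames

285 min = 17100 s.
A emits 30000/1001 × 17100 = 513000000/1001 frames; B emits 30 × 17100 = 513000.
Difference = 513000/1001 frames (≈ 512.4875); B is ahead of A.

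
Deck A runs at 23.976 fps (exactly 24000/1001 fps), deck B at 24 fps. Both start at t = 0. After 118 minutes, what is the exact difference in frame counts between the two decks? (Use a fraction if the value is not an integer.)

169920/1001 frames

118 min = 7080 s.
A emits 24000/1001 × 7080 = 169920000/1001 frames; B emits 24 × 7080 = 169920.
Difference = 169920/1001 frames (≈ 169.7502); B is ahead of A.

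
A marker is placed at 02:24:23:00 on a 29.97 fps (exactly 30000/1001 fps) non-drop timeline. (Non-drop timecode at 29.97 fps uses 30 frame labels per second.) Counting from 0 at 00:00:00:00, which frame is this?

Total seconds to the label: (2 × 3600 + 24 × 60 + 23) = 8663.
Frame index = 8663 × 30 + 0 = 259890.

frame 259890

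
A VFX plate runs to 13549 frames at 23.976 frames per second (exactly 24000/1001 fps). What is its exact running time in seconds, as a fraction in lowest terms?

Running time = 13549 ÷ (24000/1001) = 13549 × 1001/24000 = 13562549/24000 s.

13562549/24000 seconds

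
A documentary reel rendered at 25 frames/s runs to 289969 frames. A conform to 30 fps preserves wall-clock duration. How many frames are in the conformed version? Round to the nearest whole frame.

Frames at target rate = 289969 × (30) / (25) = 1739814/5 ≈ 347962.800.
Nearest whole frame: 347963.

347963 frames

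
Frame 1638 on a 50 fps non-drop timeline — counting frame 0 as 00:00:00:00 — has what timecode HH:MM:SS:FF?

00:00:32:38

1638 ÷ 50 = 32 full seconds, remainder 38 frames.
32 s = 0 h 0 min 32 s.
Timecode: 00:00:32:38.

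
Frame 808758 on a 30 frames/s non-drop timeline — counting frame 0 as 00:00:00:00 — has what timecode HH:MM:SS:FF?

07:29:18:18

808758 ÷ 30 = 26958 full seconds, remainder 18 frames.
26958 s = 7 h 29 min 18 s.
Timecode: 07:29:18:18.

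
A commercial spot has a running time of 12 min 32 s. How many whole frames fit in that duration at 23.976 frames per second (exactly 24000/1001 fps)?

12 min 32 s = 752 s.
Frames = 752 × 24000/1001 = 18048000/1001 ≈ 18029.9700.
Complete frames: 18029.

18029 frames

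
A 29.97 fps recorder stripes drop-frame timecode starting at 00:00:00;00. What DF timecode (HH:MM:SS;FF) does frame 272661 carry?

02:31:37;23

Each 10-minute DF block holds 10 × 60 × 30 − 9 × 2 = 17982 frames. 272661 ÷ 17982 → 15 full blocks, remainder 2931.
Within the partial block the first minute is 1800 frames and each further minute 1798, so 1 further minute boundary passed. Total skipped labels = 18 × 15 + 2 × 1 = 272.
Non-drop label index = 272661 + 272 = 272933; at 30 labels/s that is 02:31:37:23, i.e. DF 02:31:37;23.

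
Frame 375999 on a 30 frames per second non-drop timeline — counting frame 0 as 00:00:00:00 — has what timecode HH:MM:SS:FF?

375999 ÷ 30 = 12533 full seconds, remainder 9 frames.
12533 s = 3 h 28 min 53 s.
Timecode: 03:28:53:09.

03:28:53:09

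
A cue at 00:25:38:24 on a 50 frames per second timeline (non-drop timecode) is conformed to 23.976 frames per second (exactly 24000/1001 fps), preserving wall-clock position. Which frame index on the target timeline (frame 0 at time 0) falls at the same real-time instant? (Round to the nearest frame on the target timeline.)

frame 36887

Source frame index: (0×3600 + 25×60 + 38) × 50 + 24 = 76924.
Real time: 76924 / (50) = 38462/25 s.
Target frame: (38462/25) × (24000/1001) = 36923520/1001 ≈ 36886.633 → 36887.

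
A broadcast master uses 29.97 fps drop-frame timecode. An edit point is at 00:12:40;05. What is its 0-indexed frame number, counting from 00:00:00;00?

22783

As if non-drop at 30 labels/s: (0 × 3600 + 12 × 60 + 40) × 30 + 5 = 22805.
Minute boundaries passed: 12; those not divisible by 10: 12 − 1 = 11; dropped labels = 2 × 11 = 22.
Actual frame index = 22805 − 22 = 22783.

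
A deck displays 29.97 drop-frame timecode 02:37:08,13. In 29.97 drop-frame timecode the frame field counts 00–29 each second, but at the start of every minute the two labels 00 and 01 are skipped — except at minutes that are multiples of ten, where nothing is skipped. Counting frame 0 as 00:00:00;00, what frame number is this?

282569

As if non-drop at 30 labels/s: (2 × 3600 + 37 × 60 + 8) × 30 + 13 = 282853.
Minute boundaries passed: 157; those not divisible by 10: 157 − 15 = 142; dropped labels = 2 × 142 = 284.
Actual frame index = 282853 − 284 = 282569.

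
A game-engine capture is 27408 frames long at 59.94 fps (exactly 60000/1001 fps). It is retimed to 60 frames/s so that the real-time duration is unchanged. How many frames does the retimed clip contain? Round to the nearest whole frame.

Frames at target rate = 27408 × (60) / (60000/1001) = 3429426/125 ≈ 27435.408.
Nearest whole frame: 27435.

27435 frames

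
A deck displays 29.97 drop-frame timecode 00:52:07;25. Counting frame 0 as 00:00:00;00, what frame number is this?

93741

As if non-drop at 30 labels/s: (0 × 3600 + 52 × 60 + 7) × 30 + 25 = 93835.
Minute boundaries passed: 52; those not divisible by 10: 52 − 5 = 47; dropped labels = 2 × 47 = 94.
Actual frame index = 93835 − 94 = 93741.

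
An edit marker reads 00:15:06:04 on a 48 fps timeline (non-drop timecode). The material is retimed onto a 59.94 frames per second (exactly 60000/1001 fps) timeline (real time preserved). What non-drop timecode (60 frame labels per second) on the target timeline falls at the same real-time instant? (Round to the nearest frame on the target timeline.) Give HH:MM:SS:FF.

Source frame index: (0×3600 + 15×60 + 6) × 48 + 4 = 43492.
Real time: 43492 / (48) = 10873/12 s.
Target frame: (10873/12) × (60000/1001) = 54365000/1001 ≈ 54310.689 → 54311.
At 60 labels/s: frame 54311 → 00:15:05:11.

00:15:05:11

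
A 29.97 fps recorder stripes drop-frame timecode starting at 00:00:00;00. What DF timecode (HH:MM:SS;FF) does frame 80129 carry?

Each 10-minute DF block holds 10 × 60 × 30 − 9 × 2 = 17982 frames. 80129 ÷ 17982 → 4 full blocks, remainder 8201.
Within the partial block the first minute is 1800 frames and each further minute 1798, so 4 further minute boundaries passed. Total skipped labels = 18 × 4 + 2 × 4 = 80.
Non-drop label index = 80129 + 80 = 80209; at 30 labels/s that is 00:44:33:19, i.e. DF 00:44:33;19.

00:44:33;19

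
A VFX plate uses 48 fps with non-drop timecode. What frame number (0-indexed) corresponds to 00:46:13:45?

frame 133149

Total seconds to the label: (0 × 3600 + 46 × 60 + 13) = 2773.
Frame index = 2773 × 48 + 45 = 133149.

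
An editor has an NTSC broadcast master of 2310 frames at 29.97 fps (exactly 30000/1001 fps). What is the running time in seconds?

77.077 seconds

Running time = 2310 / (30000/1001) = 77.077 s.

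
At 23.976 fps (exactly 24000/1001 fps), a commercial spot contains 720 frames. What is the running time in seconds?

Running time = 720 / (24000/1001) = 30.03 s.

30.03 seconds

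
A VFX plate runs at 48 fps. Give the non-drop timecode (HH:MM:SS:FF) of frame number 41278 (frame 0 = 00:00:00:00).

00:14:19:46

41278 ÷ 48 = 859 full seconds, remainder 46 frames.
859 s = 0 h 14 min 19 s.
Timecode: 00:14:19:46.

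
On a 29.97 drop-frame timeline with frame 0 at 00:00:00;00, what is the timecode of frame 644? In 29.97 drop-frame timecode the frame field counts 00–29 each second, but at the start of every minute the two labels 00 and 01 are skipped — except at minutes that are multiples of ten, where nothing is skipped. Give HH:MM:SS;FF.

Each 10-minute DF block holds 10 × 60 × 30 − 9 × 2 = 17982 frames. 644 ÷ 17982 → 0 full blocks, remainder 644.
Within the partial block the first minute is 1800 frames and each further minute 1798, so 0 further minute boundaries passed. Total skipped labels = 18 × 0 + 2 × 0 = 0.
Non-drop label index = 644 + 0 = 644; at 30 labels/s that is 00:00:21:14, i.e. DF 00:00:21;14.

00:00:21;14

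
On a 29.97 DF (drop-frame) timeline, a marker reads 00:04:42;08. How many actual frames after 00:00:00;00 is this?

8460

As if non-drop at 30 labels/s: (0 × 3600 + 4 × 60 + 42) × 30 + 8 = 8468.
Minute boundaries passed: 4; those not divisible by 10: 4 − 0 = 4; dropped labels = 2 × 4 = 8.
Actual frame index = 8468 − 8 = 8460.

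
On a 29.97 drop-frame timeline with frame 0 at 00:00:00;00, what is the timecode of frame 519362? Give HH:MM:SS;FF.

04:48:49;12

Each 10-minute DF block holds 10 × 60 × 30 − 9 × 2 = 17982 frames. 519362 ÷ 17982 → 28 full blocks, remainder 15866.
Within the partial block the first minute is 1800 frames and each further minute 1798, so 8 further minute boundaries passed. Total skipped labels = 18 × 28 + 2 × 8 = 520.
Non-drop label index = 519362 + 520 = 519882; at 30 labels/s that is 04:48:49:12, i.e. DF 04:48:49;12.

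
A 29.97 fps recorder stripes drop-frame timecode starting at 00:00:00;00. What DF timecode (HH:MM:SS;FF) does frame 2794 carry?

Ten DF minutes hold 17982 frames, so frame 2794 lies in block 0 (frames 0–17981) with 2794 frames into that block.
The block's first minute is 1800 frames and the rest 1798 each; 2794 frames reaches minute 1, so 0 × 18 + 1 × 2 = 2 labels have been skipped so far.
Adding those back, label number 2794 + 2 = 2796 at 30 labels/s is 93 s + 6 f = 0 h 1 min 33 s frame 6, i.e. 00:01:33;06.

00:01:33;06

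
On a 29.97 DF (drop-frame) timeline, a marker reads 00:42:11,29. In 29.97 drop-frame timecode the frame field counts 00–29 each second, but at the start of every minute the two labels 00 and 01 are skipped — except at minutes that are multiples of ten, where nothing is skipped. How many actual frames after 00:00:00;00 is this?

75883

Complete 10-minute blocks: 4, each 17982 frames → 71928.
Remaining 2 whole minutes in the current block: 1800 + 1 × 1798 = 3598 frames.
Within the current minute: 11 × 30 + 29 − 2 = 357 (labels ;00/;01 skipped at this minute). Total = 71928 + 3598 + 357 = 75883.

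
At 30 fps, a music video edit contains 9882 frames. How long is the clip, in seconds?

Running time = 9882 / (30) = 329.4 s.

329.4 seconds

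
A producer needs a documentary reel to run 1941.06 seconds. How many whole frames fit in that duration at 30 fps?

Frames = 1941.06 × 30 = 291159/5 ≈ 58231.8000.
Complete frames: 58231.

58231 frames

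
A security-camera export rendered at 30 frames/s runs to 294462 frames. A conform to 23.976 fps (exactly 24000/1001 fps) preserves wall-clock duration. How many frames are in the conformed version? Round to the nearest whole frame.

Frames at target rate = 294462 × (24000/1001) / (30) = 33652800/143 ≈ 235334.266.
Nearest whole frame: 235334.

235334 frames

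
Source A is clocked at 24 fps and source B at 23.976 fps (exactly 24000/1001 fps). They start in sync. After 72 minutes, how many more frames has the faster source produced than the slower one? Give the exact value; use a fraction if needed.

103680/1001 frames

72 min = 4320 s.
A emits 24 × 4320 = 103680 frames; B emits 24000/1001 × 4320 = 103680000/1001.
Difference = 103680/1001 frames (≈ 103.5764); B is behind A.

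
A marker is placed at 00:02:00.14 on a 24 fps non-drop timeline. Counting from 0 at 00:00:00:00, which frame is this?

Total seconds to the label: (0 × 3600 + 2 × 60 + 0) = 120.
Frame index = 120 × 24 + 14 = 2894.

frame 2894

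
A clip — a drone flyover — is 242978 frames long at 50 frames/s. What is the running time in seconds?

Running time = 242978 / (50) = 4859.56 s.

4859.56 seconds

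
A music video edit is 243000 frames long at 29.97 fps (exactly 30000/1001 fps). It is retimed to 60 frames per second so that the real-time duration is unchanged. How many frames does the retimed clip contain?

Target frames = source frames × (target rate / source rate) = 243000 × (60)/(30000/1001) = 243000 × 1001/500 = 486486.

486486 frames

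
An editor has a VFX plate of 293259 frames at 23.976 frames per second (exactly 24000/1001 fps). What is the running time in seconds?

12231.344125 seconds

Running time = 293259 / (24000/1001) = 12231.344125 s.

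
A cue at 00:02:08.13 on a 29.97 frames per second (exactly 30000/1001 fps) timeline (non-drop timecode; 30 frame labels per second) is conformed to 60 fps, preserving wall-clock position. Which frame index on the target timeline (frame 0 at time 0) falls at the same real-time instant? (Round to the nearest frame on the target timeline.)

Source frame index: (0×3600 + 2×60 + 8) × 30 + 13 = 3853.
Real time: 3853 / (30000/1001) = 3856853/30000 s.
Target frame: (3856853/30000) × (60) = 3856853/500 ≈ 7713.706 → 7714.

frame 7714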